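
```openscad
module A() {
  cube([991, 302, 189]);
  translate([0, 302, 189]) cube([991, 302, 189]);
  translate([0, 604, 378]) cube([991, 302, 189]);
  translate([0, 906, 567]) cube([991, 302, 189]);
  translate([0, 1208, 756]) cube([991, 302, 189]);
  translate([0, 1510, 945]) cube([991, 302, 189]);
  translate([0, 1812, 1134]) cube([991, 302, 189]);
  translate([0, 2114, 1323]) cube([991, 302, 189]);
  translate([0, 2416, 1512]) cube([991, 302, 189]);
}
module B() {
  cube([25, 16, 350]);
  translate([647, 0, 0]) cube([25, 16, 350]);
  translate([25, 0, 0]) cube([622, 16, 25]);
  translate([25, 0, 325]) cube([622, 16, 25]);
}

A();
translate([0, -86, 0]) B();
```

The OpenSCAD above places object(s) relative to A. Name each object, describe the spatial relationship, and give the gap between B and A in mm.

The picture frame's nearest face is 70 mm from the staircase's −y face.

A is a staircase. B is a picture frame. The picture frame is on the floor beside the staircase on its −y side. The gap between the picture frame and the staircase is 70 mm.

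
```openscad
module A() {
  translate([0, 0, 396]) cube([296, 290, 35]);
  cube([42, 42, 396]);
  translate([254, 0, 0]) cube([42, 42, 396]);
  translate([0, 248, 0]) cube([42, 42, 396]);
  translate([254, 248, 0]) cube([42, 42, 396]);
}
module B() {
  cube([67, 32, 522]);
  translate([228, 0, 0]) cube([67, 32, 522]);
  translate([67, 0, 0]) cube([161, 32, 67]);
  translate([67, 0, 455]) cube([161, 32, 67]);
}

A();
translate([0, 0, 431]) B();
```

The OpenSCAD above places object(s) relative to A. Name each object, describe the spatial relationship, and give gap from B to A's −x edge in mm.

A is a stool. B is a picture frame. The picture frame is on top of the stool. The gap from the picture frame to the stool's −x edge is 0 mm.

The picture frame's min-x is at 0; the stool's min-x is 0; gap = 0 mm.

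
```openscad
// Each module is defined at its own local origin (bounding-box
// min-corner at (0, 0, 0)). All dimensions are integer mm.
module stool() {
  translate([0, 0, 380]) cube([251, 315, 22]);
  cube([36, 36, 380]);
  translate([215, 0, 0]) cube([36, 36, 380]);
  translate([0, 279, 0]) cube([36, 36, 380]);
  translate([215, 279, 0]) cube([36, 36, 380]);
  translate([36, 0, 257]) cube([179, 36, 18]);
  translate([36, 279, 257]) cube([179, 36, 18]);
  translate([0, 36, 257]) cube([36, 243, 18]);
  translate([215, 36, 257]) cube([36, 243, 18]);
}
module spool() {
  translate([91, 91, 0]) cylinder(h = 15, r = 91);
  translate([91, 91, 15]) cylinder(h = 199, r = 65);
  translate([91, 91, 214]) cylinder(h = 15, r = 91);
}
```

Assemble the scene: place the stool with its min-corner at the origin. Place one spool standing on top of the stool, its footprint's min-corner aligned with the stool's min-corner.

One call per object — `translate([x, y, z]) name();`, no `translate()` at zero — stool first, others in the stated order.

stool();
translate([0, 0, 402]) spool();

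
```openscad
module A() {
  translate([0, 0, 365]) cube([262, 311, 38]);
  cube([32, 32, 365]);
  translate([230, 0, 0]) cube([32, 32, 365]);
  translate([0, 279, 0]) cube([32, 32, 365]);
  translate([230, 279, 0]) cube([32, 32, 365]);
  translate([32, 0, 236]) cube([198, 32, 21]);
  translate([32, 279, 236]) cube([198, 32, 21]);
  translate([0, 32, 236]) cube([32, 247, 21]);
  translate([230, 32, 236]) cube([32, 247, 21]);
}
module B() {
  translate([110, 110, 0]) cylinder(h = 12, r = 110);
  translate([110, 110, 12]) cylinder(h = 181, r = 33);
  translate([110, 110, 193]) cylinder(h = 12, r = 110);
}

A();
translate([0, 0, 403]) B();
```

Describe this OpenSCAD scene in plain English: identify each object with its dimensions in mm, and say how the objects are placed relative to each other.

A is a four-legged stool. The seat is a 262×311×38 mm slab whose top surface is at z = 403 mm; four square legs, each 32×32 mm in cross-section, run from the floor (z = 0) to the underside of the seat, each flush with a corner of the seat. Four stretchers, 32 mm wide and 21 mm tall, connect adjacent legs with their undersides at z = 236 mm, each running between the inner faces of the legs it joins and aligned with the legs' outer faces on the other axis.

B is a spool: two coaxial disc flanges of radius 110 mm and thickness 12 mm, joined by a core cylinder of radius 33 mm and height 181 mm. The lower flange rests on z = 0 and the three cylinders share a vertical axis.

The spool is on top of the stool.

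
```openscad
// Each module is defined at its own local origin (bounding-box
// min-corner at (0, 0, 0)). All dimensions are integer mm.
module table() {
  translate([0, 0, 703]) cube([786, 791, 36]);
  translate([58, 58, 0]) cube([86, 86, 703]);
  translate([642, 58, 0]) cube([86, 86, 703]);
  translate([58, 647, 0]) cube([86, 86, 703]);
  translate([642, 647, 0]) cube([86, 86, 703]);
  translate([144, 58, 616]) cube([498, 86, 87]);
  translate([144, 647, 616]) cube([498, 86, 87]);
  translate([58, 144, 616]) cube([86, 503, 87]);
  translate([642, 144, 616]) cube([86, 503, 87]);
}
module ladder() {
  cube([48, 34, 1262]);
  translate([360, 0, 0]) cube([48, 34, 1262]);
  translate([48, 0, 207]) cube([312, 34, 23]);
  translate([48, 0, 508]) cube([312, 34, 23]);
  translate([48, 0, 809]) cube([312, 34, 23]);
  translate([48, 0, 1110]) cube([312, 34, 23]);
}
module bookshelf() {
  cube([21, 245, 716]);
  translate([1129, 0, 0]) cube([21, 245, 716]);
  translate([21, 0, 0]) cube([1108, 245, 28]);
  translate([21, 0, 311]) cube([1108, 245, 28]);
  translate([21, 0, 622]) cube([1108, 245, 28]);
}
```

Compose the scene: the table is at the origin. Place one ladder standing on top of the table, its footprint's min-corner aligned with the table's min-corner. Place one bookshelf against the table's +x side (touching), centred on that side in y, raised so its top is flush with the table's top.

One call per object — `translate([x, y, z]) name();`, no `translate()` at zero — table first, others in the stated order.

table();
translate([0, 0, 739]) ladder();
translate([786, 273, 23]) bookshelf();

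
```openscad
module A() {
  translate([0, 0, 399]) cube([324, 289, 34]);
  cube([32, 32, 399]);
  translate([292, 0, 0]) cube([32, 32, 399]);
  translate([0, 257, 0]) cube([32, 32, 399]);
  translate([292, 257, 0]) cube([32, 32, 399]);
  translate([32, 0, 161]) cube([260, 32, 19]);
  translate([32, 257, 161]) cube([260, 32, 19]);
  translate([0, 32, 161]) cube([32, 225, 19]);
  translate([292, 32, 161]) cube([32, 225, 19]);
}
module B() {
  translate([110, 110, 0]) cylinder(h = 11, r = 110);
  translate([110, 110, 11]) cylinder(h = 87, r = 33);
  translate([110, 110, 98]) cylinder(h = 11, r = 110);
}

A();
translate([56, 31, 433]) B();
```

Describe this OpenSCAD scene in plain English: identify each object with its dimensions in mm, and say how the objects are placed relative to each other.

A is a four-legged stool. The seat is 324×289 mm, 34 mm thick, top at z = 433 mm. It stands on four square legs, each 32×32 mm in cross-section, from z = 0 to the seat underside, each flush with a corner of the seat. Four stretchers, 32 mm wide and 19 mm tall, connect adjacent legs with their undersides at z = 161 mm, each running between the inner faces of the legs it joins and aligned with the legs' outer faces on the other axis.

B is a spool: two coaxial disc flanges of radius 110 mm and thickness 11 mm, joined by a core cylinder of radius 33 mm and height 87 mm. The lower flange rests on z = 0 and the three cylinders share a vertical axis.

The spool is on top of the stool.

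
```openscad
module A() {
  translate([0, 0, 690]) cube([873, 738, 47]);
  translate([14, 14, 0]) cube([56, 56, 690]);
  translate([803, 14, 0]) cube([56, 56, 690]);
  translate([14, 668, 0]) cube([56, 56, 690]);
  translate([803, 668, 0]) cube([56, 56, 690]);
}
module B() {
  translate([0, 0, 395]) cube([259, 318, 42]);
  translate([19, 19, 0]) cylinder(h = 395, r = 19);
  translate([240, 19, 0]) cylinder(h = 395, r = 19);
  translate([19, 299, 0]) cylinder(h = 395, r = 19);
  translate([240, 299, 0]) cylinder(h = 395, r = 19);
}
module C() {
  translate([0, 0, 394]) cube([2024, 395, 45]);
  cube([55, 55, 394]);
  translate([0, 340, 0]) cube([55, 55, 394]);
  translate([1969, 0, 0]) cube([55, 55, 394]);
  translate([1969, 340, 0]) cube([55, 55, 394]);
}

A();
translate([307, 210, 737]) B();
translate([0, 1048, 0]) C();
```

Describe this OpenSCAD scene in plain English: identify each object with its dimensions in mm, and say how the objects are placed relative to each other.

A is a table: top 873 mm (x) × 738 mm (y), 47 mm thick, upper face at z = 737 mm, on four 56×56 mm square legs, each inset 14 mm from the nearest pair of top edges, running from z = 0 to the bottom of the top.

B is a simple wooden stool: a rectangular seat 259 mm (x) by 318 mm (y), 42 mm thick, top face at z = 437 mm, on four round legs, each 38 mm in diameter. The legs rest on z = 0, each leg's axis is inset half a diameter from the nearest pair of seat edges (so the leg's bounding box is flush with the corner).

C is a long wooden bench with a 2024 mm (x) × 395 mm (y) seat, 45 mm thick, its top surface 439 mm above the floor. Four 55 mm square legs at the seat corners, flush with the edges, run from z = 0 to the seat underside.

The stool is on top of the table, centred. The bench is on the floor beside the table on its +y side.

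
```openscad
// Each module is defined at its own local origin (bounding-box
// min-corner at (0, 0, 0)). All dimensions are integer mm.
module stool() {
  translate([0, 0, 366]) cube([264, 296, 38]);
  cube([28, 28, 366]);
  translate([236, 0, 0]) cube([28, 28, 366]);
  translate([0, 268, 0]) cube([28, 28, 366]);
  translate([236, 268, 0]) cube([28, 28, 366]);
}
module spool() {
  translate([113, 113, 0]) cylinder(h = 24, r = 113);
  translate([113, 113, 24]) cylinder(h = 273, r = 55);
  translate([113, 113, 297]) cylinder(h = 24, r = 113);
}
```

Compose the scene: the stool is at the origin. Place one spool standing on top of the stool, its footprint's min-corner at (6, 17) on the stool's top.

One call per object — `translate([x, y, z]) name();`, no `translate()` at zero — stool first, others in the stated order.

stool();
translate([6, 17, 404]) spool();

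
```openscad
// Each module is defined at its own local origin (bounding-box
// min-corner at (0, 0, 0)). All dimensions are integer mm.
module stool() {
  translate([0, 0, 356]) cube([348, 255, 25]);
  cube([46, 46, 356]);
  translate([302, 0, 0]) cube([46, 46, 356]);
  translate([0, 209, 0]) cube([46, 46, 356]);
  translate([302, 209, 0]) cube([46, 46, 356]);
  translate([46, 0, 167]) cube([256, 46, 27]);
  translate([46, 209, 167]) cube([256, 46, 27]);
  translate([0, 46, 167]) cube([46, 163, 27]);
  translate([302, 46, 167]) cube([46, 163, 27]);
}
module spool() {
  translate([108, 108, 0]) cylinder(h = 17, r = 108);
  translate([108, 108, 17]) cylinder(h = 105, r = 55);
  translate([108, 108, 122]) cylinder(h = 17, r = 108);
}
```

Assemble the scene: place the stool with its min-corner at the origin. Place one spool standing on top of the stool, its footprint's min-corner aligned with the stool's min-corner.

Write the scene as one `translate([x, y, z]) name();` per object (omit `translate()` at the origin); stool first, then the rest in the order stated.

stool();
translate([0, 0, 381]) spool();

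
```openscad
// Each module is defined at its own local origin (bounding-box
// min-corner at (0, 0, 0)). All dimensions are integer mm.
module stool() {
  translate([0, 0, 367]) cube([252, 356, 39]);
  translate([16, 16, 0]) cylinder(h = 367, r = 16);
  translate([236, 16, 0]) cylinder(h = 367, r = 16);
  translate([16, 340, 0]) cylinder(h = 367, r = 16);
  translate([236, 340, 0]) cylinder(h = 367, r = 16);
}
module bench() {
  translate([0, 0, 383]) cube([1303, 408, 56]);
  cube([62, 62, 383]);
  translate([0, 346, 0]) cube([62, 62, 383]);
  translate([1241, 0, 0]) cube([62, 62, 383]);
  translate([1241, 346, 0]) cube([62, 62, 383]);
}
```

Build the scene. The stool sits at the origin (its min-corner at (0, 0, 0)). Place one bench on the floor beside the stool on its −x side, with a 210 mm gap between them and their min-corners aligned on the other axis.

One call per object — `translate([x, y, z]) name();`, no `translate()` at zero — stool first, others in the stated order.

stool();
translate([-1513, 0, 0]) bench();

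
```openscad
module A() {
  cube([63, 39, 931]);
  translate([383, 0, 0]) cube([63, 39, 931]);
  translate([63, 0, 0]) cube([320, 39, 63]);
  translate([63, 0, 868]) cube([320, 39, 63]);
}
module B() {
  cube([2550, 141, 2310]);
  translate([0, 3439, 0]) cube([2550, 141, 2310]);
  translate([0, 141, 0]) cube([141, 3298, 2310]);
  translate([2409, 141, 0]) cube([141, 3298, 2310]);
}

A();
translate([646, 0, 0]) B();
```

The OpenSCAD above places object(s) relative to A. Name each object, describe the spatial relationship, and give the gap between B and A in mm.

The house frame's nearest face is 200 mm from the picture frame's +x face.

A is a picture frame. B is a house frame. The house frame is on the floor beside the picture frame on its +x side. The gap between the house frame and the picture frame is 200 mm.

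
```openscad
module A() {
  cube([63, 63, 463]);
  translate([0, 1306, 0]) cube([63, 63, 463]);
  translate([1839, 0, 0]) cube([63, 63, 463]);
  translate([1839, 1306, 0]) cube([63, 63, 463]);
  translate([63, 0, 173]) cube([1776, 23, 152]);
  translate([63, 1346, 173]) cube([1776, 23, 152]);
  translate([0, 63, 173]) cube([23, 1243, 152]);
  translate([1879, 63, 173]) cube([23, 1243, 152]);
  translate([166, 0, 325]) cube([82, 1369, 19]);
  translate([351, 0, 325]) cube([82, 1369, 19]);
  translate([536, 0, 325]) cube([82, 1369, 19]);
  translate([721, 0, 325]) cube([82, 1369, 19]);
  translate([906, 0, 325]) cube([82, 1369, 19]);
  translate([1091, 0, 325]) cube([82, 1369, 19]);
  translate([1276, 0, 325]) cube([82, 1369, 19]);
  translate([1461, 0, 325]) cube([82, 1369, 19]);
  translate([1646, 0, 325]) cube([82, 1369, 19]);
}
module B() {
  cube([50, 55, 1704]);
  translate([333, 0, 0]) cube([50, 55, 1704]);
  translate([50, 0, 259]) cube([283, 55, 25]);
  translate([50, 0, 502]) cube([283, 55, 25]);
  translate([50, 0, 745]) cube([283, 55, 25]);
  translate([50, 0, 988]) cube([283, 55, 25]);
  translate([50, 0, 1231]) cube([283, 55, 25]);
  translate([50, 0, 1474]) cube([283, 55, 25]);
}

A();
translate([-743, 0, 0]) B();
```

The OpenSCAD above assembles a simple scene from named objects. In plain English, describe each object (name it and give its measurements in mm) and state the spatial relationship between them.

A is a bed frame 1902 mm long (x) by 1369 mm wide (y). Four 63×63 mm corner posts, 463 mm tall, at the corners of the footprint. Four rails of 23 mm thickness and 152 mm height run between adjacent posts with their undersides at z = 173 mm, their outer faces flush with the outside of the frame (the two x-running rails run between the posts' inner faces; the two y-running rails run between the posts' inner faces). 9 slats, each 82 mm wide (x) and 19 mm thick, lie across the top of the two x-running rails, running the full 1369 mm width of the frame in y; the slats are evenly spaced along x between the inner faces of the end posts with equal gaps (rounded down to the nearest mm) at the −x end and between each pair — any rounding remainder accumulates at the +x end.

B is a wooden ladder with two side rails of 50×55 mm section and 1704 mm height, set 383 mm apart overall. Between them run 6 rectangular rungs (55 mm deep, 25 mm thick), front faces flush with the rails' −y face. The bottom of the first rung is 259 mm above the floor and each subsequent rung is 243 mm higher than the one below.

The ladder is on the floor beside the bed frame on its −x side.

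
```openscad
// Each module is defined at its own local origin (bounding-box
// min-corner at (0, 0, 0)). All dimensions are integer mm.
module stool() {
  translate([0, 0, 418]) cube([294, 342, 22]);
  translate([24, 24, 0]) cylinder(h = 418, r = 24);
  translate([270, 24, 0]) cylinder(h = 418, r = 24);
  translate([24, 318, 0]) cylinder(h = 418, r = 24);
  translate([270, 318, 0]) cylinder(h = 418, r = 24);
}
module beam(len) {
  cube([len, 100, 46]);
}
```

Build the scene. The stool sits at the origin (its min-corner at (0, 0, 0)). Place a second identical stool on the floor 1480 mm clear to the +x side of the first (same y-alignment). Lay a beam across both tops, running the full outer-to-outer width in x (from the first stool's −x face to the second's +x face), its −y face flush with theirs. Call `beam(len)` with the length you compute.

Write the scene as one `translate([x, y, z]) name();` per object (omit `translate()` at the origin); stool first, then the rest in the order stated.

stool();
translate([1774, 0, 0]) stool();
translate([0, 0, 440]) beam(2068);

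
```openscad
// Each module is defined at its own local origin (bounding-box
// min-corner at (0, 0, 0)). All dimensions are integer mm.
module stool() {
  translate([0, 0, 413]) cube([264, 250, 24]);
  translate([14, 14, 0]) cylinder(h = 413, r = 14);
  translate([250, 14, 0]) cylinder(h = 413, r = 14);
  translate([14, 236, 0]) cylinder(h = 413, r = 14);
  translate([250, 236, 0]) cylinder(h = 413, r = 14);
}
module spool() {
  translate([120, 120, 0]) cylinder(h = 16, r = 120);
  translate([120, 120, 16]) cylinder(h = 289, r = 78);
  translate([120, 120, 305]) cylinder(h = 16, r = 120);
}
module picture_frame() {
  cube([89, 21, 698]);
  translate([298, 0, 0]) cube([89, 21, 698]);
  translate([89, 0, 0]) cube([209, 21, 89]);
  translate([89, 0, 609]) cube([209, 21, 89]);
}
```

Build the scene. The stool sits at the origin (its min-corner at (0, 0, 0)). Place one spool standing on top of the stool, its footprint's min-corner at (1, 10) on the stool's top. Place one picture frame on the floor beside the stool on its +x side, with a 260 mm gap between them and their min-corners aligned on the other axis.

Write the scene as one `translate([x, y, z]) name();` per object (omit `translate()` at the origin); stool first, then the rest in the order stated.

stool();
translate([1, 10, 437]) spool();
translate([524, 0, 0]) picture_frame();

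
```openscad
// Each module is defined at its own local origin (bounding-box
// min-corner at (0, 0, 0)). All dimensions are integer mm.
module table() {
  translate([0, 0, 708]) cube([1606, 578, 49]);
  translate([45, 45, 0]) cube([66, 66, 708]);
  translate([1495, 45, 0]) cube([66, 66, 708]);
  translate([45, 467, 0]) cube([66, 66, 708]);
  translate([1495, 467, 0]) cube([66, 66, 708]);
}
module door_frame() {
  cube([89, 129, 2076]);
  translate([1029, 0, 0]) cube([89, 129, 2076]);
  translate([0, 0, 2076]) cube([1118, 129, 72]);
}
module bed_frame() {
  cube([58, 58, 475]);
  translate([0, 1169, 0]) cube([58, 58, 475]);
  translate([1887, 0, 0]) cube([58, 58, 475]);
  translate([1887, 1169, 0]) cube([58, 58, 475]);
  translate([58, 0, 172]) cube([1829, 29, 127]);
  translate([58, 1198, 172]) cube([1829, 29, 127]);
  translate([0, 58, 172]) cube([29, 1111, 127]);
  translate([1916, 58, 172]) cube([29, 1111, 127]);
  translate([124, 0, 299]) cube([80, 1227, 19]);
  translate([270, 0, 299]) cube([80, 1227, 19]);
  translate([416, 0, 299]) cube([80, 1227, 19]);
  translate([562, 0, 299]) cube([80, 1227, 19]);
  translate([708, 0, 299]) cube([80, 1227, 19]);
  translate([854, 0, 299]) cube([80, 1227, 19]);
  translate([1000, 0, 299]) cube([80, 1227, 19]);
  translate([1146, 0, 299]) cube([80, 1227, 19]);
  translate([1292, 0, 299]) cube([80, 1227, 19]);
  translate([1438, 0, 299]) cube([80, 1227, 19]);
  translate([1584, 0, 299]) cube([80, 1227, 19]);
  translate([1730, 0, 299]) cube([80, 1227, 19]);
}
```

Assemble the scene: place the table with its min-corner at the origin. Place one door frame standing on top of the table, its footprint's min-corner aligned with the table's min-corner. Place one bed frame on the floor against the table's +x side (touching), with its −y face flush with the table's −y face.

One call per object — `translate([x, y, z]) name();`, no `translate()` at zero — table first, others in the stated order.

table();
translate([0, 0, 757]) door_frame();
translate([1606, 0, 0]) bed_frame();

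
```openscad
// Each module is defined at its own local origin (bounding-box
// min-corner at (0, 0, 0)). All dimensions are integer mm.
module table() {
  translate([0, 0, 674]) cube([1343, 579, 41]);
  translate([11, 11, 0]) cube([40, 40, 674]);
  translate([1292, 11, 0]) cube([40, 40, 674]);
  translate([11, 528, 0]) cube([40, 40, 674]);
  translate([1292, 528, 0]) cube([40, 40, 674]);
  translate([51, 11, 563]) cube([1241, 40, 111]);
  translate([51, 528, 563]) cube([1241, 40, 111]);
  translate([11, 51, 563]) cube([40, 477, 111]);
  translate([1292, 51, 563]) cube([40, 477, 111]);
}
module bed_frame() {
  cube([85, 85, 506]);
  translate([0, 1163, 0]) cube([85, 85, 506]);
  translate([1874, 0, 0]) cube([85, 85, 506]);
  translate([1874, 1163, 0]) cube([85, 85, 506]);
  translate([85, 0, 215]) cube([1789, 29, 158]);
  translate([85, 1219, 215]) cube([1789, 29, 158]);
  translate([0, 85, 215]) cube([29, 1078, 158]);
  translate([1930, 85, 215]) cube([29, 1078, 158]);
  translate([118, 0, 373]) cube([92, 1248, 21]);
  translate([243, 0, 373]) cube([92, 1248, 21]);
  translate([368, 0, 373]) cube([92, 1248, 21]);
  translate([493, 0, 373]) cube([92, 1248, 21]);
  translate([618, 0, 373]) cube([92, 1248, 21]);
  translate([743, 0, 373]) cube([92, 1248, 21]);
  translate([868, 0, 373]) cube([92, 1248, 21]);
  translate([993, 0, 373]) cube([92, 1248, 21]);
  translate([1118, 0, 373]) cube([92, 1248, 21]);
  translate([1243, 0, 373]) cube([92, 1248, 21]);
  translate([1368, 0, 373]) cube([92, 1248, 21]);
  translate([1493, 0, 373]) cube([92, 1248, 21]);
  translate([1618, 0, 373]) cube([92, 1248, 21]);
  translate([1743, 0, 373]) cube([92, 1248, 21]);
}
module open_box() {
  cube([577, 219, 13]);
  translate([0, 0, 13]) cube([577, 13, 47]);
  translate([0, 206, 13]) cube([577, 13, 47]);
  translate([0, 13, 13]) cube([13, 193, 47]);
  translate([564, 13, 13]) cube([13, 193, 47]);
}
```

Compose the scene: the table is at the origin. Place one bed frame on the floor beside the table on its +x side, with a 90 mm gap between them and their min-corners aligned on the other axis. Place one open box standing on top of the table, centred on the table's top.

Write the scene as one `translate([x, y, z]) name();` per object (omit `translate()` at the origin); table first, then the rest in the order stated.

table();
translate([1433, 0, 0]) bed_frame();
translate([383, 180, 715]) open_box();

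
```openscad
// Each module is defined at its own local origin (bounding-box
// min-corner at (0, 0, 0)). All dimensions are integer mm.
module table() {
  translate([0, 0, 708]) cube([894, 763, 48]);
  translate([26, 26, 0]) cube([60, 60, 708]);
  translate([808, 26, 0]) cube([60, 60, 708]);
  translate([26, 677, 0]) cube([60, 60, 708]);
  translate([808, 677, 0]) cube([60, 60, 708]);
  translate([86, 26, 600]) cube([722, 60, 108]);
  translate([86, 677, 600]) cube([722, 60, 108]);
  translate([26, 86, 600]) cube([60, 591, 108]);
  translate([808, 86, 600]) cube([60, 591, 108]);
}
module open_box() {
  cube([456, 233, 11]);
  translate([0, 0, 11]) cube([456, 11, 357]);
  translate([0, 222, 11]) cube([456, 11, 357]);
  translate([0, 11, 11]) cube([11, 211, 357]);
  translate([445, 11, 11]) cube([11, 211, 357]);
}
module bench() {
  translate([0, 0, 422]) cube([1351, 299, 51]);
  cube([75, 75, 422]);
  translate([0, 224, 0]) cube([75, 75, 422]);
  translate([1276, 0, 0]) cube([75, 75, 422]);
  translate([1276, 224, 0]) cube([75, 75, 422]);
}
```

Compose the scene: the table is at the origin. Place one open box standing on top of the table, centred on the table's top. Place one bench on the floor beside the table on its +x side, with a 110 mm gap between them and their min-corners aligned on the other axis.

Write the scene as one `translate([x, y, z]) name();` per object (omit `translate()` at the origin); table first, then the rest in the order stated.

table();
translate([219, 265, 756]) open_box();
translate([1004, 0, 0]) bench();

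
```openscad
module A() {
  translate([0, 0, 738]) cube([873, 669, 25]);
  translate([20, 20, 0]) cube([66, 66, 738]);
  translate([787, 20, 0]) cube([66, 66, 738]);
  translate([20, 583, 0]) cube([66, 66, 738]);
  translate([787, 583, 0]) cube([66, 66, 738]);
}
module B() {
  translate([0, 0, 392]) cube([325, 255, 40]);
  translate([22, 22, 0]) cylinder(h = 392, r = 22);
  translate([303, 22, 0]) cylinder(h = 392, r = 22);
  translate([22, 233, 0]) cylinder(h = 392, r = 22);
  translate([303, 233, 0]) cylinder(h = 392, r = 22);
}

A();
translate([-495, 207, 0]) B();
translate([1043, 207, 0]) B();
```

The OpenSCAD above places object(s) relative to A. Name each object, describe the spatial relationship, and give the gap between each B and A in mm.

Each stool's nearest face is 170 mm from the table's bounding box.

A is a table. B is a stool. Two stools sit around the table at the −x, +x sides. The gap between each stool and the table is 170 mm.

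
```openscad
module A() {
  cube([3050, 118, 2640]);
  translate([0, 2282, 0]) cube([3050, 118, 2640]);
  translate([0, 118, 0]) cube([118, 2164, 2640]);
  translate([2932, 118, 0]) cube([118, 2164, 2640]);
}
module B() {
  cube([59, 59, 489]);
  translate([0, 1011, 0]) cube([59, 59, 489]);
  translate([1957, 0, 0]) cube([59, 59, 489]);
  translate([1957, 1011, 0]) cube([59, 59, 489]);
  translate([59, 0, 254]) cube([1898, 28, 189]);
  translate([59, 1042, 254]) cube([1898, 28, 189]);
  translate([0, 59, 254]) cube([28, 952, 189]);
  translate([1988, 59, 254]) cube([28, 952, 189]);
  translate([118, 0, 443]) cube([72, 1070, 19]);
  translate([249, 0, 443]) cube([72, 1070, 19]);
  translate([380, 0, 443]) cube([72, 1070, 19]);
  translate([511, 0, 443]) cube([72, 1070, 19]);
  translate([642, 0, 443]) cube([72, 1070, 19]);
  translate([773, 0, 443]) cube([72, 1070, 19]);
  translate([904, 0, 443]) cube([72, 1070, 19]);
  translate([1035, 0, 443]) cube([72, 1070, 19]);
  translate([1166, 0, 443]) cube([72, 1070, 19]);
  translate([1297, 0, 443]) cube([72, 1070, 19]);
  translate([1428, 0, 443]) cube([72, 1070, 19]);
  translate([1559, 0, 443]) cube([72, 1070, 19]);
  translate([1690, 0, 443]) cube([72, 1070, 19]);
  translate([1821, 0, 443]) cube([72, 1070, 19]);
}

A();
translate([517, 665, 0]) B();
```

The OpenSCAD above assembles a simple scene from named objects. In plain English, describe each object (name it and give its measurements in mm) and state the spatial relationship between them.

A is the wall frame of a small rectangular building: four walls, each 2640 mm tall and 118 mm thick, enclosing a footprint 3050 mm (x) by 2400 mm (y) outside-to-outside, with no floor or roof. The front and back walls (the −y and +y sides) span the full width; the two side walls fit between them.

B is a bed frame 2016 mm long (x) by 1070 mm wide (y). Four 59×59 mm corner posts, 489 mm tall, at the corners of the footprint. Four rails of 28 mm thickness and 189 mm height run between adjacent posts with their undersides at z = 254 mm, their outer faces flush with the outside of the frame (the two x-running rails run between the posts' inner faces; the two y-running rails run between the posts' inner faces). 14 slats, each 72 mm wide (x) and 19 mm thick, lie across the top of the two x-running rails, running the full 1070 mm width of the frame in y; the slats are evenly spaced along x between the inner faces of the end posts with equal gaps (rounded down to the nearest mm) at the −x end and between each pair — any rounding remainder accumulates at the +x end.

The bed frame sits inside the house frame, centred.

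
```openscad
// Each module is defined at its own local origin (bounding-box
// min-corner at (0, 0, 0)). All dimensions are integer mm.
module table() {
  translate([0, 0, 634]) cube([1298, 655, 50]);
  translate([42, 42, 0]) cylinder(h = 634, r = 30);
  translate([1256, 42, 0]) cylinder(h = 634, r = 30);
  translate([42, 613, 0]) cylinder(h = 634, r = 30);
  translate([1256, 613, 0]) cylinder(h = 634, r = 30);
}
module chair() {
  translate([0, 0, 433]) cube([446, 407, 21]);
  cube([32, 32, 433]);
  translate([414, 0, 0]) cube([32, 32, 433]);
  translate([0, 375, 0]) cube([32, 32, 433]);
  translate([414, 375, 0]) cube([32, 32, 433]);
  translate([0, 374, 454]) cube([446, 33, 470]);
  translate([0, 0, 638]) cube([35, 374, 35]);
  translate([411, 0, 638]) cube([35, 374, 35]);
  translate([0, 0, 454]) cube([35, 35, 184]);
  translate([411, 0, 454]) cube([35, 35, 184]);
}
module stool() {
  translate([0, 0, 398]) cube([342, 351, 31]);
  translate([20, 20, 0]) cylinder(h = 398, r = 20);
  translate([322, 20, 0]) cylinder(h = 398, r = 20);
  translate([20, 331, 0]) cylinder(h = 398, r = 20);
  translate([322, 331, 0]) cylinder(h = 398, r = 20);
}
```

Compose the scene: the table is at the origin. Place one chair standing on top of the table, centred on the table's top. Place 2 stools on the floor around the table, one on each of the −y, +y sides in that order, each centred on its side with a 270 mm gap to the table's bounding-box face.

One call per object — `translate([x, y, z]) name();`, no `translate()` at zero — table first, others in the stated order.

table();
translate([426, 124, 684]) chair();
translate([478, -621, 0]) stool();
translate([478, 925, 0]) stool();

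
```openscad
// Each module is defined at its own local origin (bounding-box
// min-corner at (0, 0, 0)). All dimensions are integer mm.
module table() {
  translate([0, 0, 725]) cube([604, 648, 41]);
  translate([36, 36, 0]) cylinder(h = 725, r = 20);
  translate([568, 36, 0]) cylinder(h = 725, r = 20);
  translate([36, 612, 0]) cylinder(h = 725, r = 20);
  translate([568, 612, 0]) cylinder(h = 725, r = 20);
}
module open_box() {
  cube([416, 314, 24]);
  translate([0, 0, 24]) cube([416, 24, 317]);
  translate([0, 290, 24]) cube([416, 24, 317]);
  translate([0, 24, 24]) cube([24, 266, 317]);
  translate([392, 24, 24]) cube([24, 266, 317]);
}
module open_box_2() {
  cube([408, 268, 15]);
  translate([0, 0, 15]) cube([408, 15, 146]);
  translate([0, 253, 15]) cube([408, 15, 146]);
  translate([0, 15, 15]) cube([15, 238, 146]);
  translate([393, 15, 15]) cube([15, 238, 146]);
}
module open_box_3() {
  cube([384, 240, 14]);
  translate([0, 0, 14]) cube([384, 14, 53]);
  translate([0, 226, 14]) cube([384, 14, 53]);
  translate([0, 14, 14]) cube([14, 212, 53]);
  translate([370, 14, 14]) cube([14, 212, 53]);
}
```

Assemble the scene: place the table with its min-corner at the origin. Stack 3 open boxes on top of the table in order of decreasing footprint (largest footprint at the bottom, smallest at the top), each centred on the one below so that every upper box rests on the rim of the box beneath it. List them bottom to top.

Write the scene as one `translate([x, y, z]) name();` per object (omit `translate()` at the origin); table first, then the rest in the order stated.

table();
translate([94, 167, 766]) open_box();
translate([98, 190, 1107]) open_box_2();
translate([110, 204, 1268]) open_box_3();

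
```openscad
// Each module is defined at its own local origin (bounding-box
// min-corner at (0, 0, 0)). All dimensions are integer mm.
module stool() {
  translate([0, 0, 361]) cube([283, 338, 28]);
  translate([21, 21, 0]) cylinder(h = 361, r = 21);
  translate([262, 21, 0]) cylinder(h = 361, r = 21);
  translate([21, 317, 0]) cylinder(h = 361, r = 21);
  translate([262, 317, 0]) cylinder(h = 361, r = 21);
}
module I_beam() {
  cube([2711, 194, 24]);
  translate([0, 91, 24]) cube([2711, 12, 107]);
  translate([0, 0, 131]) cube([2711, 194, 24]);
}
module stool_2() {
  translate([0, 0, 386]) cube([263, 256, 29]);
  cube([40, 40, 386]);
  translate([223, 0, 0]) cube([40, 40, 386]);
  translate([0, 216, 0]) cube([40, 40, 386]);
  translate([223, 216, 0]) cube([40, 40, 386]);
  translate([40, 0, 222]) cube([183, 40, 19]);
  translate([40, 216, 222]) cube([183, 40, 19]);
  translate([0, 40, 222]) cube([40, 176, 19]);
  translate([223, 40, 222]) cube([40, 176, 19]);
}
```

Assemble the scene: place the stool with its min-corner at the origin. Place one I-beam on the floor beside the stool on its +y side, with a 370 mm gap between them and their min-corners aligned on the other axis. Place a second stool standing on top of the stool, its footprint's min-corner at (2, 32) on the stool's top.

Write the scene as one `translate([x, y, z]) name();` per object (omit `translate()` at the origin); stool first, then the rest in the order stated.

stool();
translate([0, 708, 0]) I_beam();
translate([2, 32, 389]) stool_2();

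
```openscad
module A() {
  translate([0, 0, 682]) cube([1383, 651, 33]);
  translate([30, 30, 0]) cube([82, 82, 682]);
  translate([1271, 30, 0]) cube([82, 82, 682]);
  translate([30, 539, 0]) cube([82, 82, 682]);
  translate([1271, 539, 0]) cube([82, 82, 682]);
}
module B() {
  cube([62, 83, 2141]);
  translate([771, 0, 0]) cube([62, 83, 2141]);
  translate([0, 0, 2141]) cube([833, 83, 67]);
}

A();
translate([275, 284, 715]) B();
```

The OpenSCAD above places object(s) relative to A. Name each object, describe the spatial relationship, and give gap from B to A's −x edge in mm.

A is a table. B is a door frame. The door frame is on top of the table, centred. The gap from the door frame to the table's −x edge is 275 mm.

The door frame's min-x is at 275; the table's min-x is 0; gap = 275 mm.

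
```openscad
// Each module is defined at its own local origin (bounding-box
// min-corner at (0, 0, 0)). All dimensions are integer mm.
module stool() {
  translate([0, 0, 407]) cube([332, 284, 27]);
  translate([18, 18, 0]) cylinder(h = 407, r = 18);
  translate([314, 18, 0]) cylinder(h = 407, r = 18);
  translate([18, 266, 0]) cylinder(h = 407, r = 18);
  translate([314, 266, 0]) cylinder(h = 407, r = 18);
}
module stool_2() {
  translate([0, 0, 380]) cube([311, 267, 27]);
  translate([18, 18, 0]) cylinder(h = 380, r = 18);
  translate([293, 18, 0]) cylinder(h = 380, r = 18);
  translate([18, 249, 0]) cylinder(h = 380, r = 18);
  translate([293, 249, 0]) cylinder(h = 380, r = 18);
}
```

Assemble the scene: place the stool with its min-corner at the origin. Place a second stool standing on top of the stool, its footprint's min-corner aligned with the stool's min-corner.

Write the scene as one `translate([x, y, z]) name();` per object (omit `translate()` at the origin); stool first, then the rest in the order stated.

stool();
translate([0, 0, 434]) stool_2();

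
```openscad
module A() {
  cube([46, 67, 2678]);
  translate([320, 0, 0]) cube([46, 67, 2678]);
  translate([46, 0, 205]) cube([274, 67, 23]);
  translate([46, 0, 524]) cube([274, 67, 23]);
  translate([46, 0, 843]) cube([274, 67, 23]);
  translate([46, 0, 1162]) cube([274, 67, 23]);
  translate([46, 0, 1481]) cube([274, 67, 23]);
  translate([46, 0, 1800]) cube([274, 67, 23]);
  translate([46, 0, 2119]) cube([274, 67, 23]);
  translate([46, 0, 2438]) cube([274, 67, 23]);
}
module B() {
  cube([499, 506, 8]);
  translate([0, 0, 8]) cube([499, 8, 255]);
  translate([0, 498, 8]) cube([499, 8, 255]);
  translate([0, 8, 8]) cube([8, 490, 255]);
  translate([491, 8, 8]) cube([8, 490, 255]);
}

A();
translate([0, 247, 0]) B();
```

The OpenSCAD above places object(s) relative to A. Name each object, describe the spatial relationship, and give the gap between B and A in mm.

A is a ladder. B is an open box. The open box is on the floor beside the ladder on its +y side. The gap between the open box and the ladder is 180 mm.

The open box's nearest face is 180 mm from the ladder's +y face.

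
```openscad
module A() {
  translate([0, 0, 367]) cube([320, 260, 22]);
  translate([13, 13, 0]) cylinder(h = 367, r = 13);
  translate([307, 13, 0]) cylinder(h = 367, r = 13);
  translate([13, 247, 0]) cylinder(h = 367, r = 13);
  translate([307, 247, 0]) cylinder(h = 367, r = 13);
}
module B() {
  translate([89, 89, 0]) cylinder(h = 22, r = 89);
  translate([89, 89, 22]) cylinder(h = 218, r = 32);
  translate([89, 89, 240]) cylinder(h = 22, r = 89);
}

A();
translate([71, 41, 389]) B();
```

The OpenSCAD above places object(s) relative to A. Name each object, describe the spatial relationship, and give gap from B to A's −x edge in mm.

The spool's min-x is at 71; the stool's min-x is 0; gap = 71 mm.

A is a stool. B is a spool. The spool is on top of the stool, centred. The gap from the spool to the stool's −x edge is 71 mm.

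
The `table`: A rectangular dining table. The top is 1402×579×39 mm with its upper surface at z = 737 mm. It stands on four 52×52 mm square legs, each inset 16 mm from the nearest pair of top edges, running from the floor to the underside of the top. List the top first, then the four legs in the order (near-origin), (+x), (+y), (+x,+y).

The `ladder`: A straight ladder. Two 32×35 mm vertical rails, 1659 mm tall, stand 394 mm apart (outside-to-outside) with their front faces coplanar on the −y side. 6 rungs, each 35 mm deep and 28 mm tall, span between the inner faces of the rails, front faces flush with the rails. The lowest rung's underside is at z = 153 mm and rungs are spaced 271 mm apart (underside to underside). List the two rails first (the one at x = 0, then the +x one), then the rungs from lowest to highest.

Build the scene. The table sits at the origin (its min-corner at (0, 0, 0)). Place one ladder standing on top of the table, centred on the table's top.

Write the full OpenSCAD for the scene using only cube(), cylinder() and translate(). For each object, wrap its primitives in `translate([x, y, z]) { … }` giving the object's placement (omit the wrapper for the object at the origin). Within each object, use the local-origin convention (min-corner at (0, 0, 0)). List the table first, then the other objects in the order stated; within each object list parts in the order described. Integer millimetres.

translate([0, 0, 698]) cube([1402, 579, 39]);
translate([16, 16, 0]) cube([52, 52, 698]);
translate([1334, 16, 0]) cube([52, 52, 698]);
translate([16, 511, 0]) cube([52, 52, 698]);
translate([1334, 511, 0]) cube([52, 52, 698]);
translate([504, 272, 737]) {
  cube([32, 35, 1659]);
  translate([362, 0, 0]) cube([32, 35, 1659]);
  translate([32, 0, 153]) cube([330, 35, 28]);
  translate([32, 0, 424]) cube([330, 35, 28]);
  translate([32, 0, 695]) cube([330, 35, 28]);
  translate([32, 0, 966]) cube([330, 35, 28]);
  translate([32, 0, 1237]) cube([330, 35, 28]);
  translate([32, 0, 1508]) cube([330, 35, 28]);
}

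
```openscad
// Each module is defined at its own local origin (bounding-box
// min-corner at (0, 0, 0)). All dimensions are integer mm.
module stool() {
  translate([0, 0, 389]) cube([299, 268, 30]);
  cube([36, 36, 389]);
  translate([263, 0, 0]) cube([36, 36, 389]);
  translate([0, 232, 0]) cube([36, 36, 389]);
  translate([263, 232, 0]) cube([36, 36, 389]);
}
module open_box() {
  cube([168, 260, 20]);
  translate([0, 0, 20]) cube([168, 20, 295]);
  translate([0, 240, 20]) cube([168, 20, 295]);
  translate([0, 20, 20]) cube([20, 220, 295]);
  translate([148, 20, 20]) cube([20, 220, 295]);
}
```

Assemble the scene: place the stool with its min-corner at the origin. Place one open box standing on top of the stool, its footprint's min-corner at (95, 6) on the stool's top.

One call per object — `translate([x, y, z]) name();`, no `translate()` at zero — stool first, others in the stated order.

stool();
translate([95, 6, 419]) open_box();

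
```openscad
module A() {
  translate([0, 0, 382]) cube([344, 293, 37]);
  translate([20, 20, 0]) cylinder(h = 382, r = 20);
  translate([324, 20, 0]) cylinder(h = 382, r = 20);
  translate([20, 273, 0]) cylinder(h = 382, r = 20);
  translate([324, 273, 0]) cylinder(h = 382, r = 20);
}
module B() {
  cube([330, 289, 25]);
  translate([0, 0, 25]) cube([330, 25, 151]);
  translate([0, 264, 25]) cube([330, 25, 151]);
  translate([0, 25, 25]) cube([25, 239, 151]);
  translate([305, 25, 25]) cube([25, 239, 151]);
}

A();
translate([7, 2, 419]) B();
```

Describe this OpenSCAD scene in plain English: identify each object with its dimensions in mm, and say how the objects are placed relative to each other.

A is a four-legged stool. The seat is 344×293 mm, 37 mm thick, top at z = 419 mm. It stands on four round legs, each 40 mm in diameter, from z = 0 to the seat underside, each leg's axis is inset half a diameter from the nearest pair of seat edges (so the leg's bounding box is flush with the corner).

B is an open storage box with external size 330×289×176 mm and wall thickness 25 mm (the base is also 25 mm thick). The base covers the whole footprint; the four walls stand on the base, with the y-facing walls full-width and the x-facing walls fitting between their inner faces.

The open box is on top of the stool, centred.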